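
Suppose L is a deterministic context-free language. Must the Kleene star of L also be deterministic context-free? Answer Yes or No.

No

L = {c aⁿbⁿ : n≥0} ∪ {cc aⁿb²ⁿ : n≥0} is a DCFL (the number of leading c's fixes which ratio the DPDA checks), but L* is not. Every word of L starts with c, so in a factorisation of the string cc aⁱbʲ (i≥1) into words of L each factor begins at one of the two c's: either the whole string is a single word of L (forcing j = 2i), or it splits as c · (c aⁱbʲ) with c ∈ L (take n = 0) and c aⁱbʲ ∈ L (forcing j = i). Thus L* ∩ cca⁺b* = {cc aⁿbⁿ : n≥1} ∪ {cc aⁿb²ⁿ : n≥1}. A DPDA for L* would give one for this intersection with a regular set, and, started from its configuration after reading cc, one for {aⁿbⁿ : n≥1} ∪ {aⁿb²ⁿ : n≥1}, which no deterministic PDA accepts (a DPDA for it would have a single run on aⁿb²ⁿ, accepting after the prefix aⁿbⁿ and accepting again after n more b's; an ordinary PDA that simulates it on a's and b's and, at any moment when it is accepting, may switch to reading only a fresh letter d while feeding each d to the simulation as a b, would accept aⁱbʲdᵏ (k≥1) exactly when both aⁱbʲ and aⁱbʲ⁺ᵏ are in the language, i.e. its language intersected with the regular set a*b*d⁺ would be exactly {aⁿbⁿdⁿ : n≥1} — impossible, since context-free languages are closed under intersection with regular sets and {aⁿbⁿdⁿ} is not context-free). So L* is not a DCFL.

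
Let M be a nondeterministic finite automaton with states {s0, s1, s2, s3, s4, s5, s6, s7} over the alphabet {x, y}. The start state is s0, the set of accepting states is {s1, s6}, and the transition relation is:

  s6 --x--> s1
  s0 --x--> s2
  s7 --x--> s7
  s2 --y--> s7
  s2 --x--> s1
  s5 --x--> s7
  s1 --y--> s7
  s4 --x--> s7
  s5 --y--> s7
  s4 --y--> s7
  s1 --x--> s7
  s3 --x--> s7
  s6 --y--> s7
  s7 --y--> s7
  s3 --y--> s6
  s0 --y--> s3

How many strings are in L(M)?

The useful subgraph on states {s0, s1, s2, s3, s6} is acyclic, so L(M) is finite; the longest accepting path visits 4 useful states, giving maximum string length 3.
Counting accepting paths from s0 by length: 2 of length 2, 1 of length 3. Total 3.

3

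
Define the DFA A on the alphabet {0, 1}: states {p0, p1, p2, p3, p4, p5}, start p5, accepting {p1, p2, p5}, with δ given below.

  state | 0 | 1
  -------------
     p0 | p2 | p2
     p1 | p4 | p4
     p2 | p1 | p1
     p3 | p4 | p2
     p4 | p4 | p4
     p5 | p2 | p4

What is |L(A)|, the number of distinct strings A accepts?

The useful subgraph on states {p1, p2, p5} is acyclic, so L(A) is finite; the longest accepting path visits 3 useful states, giving maximum string length 2.
Counting accepting paths from p5 by length: 1 of length 0, 1 of length 1, 2 of length 2. Total 4.

4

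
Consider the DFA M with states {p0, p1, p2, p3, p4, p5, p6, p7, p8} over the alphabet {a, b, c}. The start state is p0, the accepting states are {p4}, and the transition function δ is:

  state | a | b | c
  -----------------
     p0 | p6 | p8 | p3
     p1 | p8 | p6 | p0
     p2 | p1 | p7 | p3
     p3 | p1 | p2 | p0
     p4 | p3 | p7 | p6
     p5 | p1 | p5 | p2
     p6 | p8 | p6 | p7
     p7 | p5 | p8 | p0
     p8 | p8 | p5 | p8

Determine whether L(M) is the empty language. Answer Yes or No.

Yes

The states reachable from the start state are {p0, p1, p2, p3, p5, p6, p7, p8}.
None of the accepting states {p4} is reachable, so no string is accepted and L(M) = ∅.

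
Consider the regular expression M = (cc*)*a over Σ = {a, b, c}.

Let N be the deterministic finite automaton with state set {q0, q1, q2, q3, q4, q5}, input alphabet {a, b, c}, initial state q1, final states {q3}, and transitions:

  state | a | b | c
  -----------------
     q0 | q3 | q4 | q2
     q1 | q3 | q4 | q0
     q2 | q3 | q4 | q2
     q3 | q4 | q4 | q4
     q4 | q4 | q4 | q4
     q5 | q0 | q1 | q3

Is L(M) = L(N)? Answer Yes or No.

Yes

Converting the expression M to a DFA (subset construction, then merging equivalent states) gives the minimal DFA with states {m0, m1, m2}, start state m0, accepting states {m1} and transitions m0: a→m1, b→m2, c→m0; m1: a→m2, b→m2, c→m2; m2: a→m2, b→m2, c→m2.
Exploring the product automaton M × N from the start pair (m0, q1), following both machines on each input symbol, reaches 5 state pairs: (m0, q1), (m1, q3), (m2, q4), (m0, q0), (m0, q2).
M accepts in {m1} and N accepts in {q3}. In every reachable pair the two components are either both accepting — (m1, q3) — or both non-accepting, so no string is accepted by exactly one of the machines: L(M) \ L(N) and L(N) \ L(M) are both empty.
Hence every string is accepted by M iff it is accepted by N, and the two languages coincide.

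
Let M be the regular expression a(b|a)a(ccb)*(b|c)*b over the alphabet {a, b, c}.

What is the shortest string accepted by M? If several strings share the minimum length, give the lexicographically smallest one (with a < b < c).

By inspection of the expression, no string of length less than 4 matches, and aaab is the lexicographically first match of length 4.

aaab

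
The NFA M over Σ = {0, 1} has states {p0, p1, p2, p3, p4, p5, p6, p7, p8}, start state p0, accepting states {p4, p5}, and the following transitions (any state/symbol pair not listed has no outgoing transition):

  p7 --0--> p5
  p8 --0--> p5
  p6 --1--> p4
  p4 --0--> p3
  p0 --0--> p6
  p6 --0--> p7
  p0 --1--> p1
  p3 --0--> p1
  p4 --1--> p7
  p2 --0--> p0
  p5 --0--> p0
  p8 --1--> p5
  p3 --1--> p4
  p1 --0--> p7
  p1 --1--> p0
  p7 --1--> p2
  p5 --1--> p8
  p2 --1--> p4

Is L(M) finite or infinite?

State p0 is reachable from the start and can reach an accepting state, and it lies on the cycle p0 → p1 → p0.
Traversing that cycle any number of times yields accepted strings of unbounded length, so the language is infinite.

infinite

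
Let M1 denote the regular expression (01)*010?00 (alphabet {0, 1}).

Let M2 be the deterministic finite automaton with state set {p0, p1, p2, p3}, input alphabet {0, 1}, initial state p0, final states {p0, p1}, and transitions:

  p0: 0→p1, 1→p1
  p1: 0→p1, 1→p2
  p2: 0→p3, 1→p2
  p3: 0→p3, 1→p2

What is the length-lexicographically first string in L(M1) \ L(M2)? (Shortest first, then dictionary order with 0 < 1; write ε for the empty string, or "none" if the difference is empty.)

0100

The string 0100 is accepted by M1 but not by M2.
No shorter string lies in the difference, and 0100 is the lexicographically first length-4 string in L(M1) \ L(M2).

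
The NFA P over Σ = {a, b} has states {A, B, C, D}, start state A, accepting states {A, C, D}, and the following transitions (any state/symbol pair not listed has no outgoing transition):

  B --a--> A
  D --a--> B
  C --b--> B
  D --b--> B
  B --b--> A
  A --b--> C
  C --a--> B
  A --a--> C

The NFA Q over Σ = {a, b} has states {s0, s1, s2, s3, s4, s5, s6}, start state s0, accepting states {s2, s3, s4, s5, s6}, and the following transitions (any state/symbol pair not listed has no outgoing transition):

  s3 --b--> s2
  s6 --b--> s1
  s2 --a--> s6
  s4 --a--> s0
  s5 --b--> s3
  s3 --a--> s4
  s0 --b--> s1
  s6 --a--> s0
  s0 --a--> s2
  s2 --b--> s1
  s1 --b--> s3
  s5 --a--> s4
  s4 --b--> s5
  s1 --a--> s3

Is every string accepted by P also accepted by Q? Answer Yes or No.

No

The empty string ε is in L(P) but not in L(Q).
So L(P) ⊄ L(Q).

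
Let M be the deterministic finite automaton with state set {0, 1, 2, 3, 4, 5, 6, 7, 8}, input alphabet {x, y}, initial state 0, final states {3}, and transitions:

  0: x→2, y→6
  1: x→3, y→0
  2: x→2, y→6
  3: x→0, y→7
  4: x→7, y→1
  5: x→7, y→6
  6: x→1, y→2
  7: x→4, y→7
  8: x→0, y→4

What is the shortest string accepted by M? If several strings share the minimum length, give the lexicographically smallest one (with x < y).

A breadth-first search from 0 reaches an accepting state first via the path 0 → 6 → 1 → 3 on input yxx.
No string of length < 3 is accepted (BFS exhausts all shorter strings without reaching an accepting state), and yxx is the lexicographically least accepting string of length 3.

yxx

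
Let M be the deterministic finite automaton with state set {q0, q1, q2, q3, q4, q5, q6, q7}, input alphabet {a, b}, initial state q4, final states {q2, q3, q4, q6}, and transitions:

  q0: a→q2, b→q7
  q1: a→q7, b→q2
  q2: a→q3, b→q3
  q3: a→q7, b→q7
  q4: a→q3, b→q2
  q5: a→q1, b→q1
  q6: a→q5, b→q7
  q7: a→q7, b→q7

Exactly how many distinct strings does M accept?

5

The useful subgraph on states {q2, q3, q4} is acyclic, so L(M) is finite; the longest accepting path visits 3 useful states, giving maximum string length 2.
Counting accepting paths from q4 by length: 1 of length 0, 2 of length 1, 2 of length 2. Total 5.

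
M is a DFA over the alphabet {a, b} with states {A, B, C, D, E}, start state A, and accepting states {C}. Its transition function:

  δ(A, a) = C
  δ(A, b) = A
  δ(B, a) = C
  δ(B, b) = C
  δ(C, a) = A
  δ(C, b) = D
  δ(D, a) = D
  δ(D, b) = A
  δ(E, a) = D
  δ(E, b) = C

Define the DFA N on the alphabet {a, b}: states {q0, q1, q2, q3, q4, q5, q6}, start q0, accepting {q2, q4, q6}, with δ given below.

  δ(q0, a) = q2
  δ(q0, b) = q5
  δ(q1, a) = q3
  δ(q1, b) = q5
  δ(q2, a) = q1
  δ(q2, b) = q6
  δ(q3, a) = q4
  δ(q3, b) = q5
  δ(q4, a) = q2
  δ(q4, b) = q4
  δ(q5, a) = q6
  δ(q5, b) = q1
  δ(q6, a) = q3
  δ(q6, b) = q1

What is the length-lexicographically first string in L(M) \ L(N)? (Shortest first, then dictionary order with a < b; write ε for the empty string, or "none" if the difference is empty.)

The string aaa is accepted by M but not by N.
No shorter string lies in the difference, and aaa is the lexicographically first length-3 string in L(M) \ L(N).

aaa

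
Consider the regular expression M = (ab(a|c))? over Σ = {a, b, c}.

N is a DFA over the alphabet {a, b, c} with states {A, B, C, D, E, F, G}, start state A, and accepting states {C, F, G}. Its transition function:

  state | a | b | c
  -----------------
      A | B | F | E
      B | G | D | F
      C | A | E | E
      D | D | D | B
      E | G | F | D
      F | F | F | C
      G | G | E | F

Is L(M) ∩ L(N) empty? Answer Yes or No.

Yes

Converting the expression M to a DFA (subset construction, then merging equivalent states) gives the minimal DFA with states {m0, m1, m2, m3, m4}, start state m0, accepting states {m0, m4} and transitions m0: a→m1, b→m2, c→m2; m1: a→m2, b→m3, c→m2; m2: a→m2, b→m2, c→m2; m3: a→m4, b→m2, c→m4; m4: a→m2, b→m2, c→m2.
Exploring the product automaton M × N from the start pair (m0, A), following both machines on each input symbol, reaches 12 state pairs: (m0, A), (m1, B), (m2, F), (m2, E), (m2, G), (m3, D), (m2, C), (m2, D), (m4, D), (m4, B), (m2, A), (m2, B).
M accepts in {m0, m4} and N accepts in {C, F, G}; no reachable pair has both components accepting, so no string drives both machines to acceptance simultaneously and L(M) ∩ L(N) = ∅.
So no string is accepted by both, and the intersection is empty.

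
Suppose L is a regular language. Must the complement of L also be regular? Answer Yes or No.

Take a complete DFA for L and swap accepting and non-accepting states; the resulting DFA accepts exactly Σ* \ L.
So the regular languages are closed under complement.

Yes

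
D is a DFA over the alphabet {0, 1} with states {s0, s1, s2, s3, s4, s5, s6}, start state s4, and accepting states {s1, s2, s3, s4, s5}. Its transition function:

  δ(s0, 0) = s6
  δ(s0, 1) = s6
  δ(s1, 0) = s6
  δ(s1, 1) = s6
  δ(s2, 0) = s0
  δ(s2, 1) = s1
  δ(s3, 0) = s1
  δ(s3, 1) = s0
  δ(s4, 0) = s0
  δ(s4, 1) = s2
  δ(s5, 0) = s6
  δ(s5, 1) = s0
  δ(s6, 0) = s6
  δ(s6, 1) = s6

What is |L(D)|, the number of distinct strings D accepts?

The useful subgraph on states {s1, s2, s4} is acyclic, so L(D) is finite; the longest accepting path visits 3 useful states, giving maximum string length 2.
Counting accepting paths from s4 by length: 1 of length 0, 1 of length 1, 1 of length 2. Total 3.

3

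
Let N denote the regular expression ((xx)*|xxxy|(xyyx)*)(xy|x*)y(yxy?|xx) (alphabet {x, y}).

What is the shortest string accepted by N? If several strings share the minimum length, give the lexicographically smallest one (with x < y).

By inspection of the expression, no string of length less than 3 matches, and yxx is the lexicographically first match of length 3.

yxx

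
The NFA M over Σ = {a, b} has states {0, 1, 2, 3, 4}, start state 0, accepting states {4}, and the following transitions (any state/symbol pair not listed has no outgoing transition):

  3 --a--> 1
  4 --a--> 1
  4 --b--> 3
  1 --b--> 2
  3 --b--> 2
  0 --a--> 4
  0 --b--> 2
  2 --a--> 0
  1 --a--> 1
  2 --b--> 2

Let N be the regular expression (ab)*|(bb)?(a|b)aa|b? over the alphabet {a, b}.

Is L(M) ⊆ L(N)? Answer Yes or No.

No

The string a is in L(M) but not in L(N).
So L(M) ⊄ L(N).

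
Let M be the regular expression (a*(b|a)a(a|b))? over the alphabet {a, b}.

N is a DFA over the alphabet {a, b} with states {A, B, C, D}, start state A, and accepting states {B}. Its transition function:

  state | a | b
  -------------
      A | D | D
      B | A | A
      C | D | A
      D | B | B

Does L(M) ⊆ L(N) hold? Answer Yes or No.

The empty string ε is in L(M) but not in L(N).
So L(M) ⊄ L(N).

No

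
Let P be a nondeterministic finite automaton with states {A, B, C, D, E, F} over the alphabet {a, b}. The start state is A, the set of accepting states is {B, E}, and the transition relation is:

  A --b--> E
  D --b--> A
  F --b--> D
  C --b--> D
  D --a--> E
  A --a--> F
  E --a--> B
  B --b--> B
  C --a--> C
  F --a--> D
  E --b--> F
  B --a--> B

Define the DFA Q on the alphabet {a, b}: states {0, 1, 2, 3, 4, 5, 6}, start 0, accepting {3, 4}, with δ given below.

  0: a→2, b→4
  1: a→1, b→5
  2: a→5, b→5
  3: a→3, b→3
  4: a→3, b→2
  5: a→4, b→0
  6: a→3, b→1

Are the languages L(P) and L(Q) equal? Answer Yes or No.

Exploring the product automaton P × Q from the start pair (A, 0), following both machines on each input symbol, reaches 5 state pairs: (A, 0), (F, 2), (E, 4), (D, 5), (B, 3).
P accepts in {B, E} and Q accepts in {3, 4}. In every reachable pair the two components are either both accepting — (E, 4), (B, 3) — or both non-accepting, so no string is accepted by exactly one of the machines: L(P) \ L(Q) and L(Q) \ L(P) are both empty.
Hence every string is accepted by P iff it is accepted by Q, and the two languages coincide.

Yes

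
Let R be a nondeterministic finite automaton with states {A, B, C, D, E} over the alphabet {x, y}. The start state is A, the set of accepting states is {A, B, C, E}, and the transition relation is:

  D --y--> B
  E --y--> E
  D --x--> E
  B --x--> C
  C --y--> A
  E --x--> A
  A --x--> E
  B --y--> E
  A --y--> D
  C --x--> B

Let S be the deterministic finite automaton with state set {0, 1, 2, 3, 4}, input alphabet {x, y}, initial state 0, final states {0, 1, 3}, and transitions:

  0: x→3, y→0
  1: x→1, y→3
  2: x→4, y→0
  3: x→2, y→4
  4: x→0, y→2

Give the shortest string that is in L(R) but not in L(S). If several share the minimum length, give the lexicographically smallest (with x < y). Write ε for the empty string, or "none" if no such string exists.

The string xx is accepted by R but not by S.
No shorter string lies in the difference, and xx is the lexicographically first length-2 string in L(R) \ L(S).

xx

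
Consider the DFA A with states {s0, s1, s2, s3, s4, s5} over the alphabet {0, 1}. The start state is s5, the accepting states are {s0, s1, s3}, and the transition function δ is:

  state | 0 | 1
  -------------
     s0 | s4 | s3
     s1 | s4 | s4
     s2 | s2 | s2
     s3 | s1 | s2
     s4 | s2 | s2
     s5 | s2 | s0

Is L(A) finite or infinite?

The useful states (reachable from s5 and able to reach an accepting state) are {s0, s1, s3, s5}.
Restricted to these states the transition graph has no cycle, so every accepting path has bounded length and L is finite.

finite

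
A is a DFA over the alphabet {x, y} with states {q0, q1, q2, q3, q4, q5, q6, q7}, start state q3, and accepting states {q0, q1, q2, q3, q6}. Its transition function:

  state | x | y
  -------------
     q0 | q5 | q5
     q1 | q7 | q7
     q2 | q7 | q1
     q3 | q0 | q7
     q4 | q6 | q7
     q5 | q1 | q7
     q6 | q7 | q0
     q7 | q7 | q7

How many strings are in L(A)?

4

The useful subgraph on states {q0, q1, q3, q5} is acyclic, so L(A) is finite; the longest accepting path visits 4 useful states, giving maximum string length 3.
Counting accepting paths from q3 by length: 1 of length 0, 1 of length 1, 2 of length 3. Total 4.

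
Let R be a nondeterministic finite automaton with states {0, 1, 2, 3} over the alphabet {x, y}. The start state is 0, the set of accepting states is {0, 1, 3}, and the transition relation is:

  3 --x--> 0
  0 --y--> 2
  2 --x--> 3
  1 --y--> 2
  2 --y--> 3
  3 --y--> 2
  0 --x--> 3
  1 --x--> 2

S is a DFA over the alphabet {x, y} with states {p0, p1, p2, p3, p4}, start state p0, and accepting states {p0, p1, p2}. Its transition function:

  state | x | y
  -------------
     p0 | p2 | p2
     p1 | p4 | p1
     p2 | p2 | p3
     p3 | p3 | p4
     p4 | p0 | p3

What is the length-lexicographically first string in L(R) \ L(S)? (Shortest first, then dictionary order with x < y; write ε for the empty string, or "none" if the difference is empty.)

The string yy is accepted by R but not by S.
No shorter string lies in the difference, and yy is the lexicographically first length-2 string in L(R) \ L(S).

yy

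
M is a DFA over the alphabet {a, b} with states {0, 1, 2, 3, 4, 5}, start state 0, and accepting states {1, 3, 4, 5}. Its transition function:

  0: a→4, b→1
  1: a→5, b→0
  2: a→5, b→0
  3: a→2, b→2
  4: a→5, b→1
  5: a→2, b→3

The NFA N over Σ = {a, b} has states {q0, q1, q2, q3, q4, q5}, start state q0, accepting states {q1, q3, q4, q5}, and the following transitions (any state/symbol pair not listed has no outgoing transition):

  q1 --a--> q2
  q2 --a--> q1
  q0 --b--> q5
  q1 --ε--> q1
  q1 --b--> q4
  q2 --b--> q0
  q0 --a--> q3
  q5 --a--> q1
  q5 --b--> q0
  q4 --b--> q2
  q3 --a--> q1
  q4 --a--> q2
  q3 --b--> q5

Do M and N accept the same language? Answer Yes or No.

Yes

Exploring the product automaton M × N from the start pair (0, q0), following both machines on each input symbol, reaches 6 state pairs: (0, q0), (4, q3), (1, q5), (5, q1), (2, q2), (3, q4).
M accepts in {1, 3, 4, 5} and N accepts in {q1, q3, q4, q5}. In every reachable pair the two components are either both accepting — (4, q3), (1, q5), (5, q1), (3, q4) — or both non-accepting, so no string is accepted by exactly one of the machines: L(M) \ L(N) and L(N) \ L(M) are both empty.
Hence every string is accepted by M iff it is accepted by N, and the two languages coincide.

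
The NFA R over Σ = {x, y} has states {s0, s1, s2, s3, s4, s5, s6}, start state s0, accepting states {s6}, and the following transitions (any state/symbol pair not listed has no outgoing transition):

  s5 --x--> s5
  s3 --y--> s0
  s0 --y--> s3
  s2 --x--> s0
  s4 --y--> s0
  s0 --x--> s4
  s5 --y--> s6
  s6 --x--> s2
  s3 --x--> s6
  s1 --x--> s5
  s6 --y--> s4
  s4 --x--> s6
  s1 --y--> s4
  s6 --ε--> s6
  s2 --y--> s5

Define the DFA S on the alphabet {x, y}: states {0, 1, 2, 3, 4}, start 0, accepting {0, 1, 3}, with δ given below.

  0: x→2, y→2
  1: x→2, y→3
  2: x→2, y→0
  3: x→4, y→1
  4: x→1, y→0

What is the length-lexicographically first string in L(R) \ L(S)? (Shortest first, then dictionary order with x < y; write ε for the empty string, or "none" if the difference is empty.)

The string xx is accepted by R but not by S.
No shorter string lies in the difference, and xx is the lexicographically first length-2 string in L(R) \ L(S).

xx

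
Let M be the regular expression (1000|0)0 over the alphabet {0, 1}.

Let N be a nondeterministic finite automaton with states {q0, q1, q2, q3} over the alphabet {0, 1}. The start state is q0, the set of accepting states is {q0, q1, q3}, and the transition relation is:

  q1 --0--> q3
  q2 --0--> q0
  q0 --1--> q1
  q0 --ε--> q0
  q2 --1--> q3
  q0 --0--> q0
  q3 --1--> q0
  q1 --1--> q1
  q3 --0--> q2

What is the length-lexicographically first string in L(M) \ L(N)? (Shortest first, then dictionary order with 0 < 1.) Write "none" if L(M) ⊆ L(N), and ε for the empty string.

none

Converting the expression M to a DFA (subset construction, then merging equivalent states) gives the minimal DFA with states {m0, m1, m2, m3, m4, m5, m6}, start state m0, accepting states {m3} and transitions m0: 0→m1, 1→m2; m1: 0→m3, 1→m4; m2: 0→m5, 1→m4; m3: 0→m4, 1→m4; m4: 0→m4, 1→m4; m5: 0→m6, 1→m4; m6: 0→m1, 1→m4.
Exploring the product automaton M × N from the start pair (m0, q0), following both machines on each input symbol, reaches 10 state pairs: (m0, q0), (m1, q0), (m2, q1), (m3, q0), (m4, q1), (m5, q3), (m4, q0), (m4, q3), (m6, q2), (m4, q2).
M accepts in {m3} and N accepts in {q0, q1, q3}. The reachable pairs whose M-component is accepting are (m3, q0); in each of them the N-component is accepting too, so the product for L(M) \ L(N) (M-component accepting, N-component rejecting) has no reachable accepting pair and the difference is empty.
So every string accepted by M is also accepted by N: L(M) \ L(N) = ∅ and there is no such string.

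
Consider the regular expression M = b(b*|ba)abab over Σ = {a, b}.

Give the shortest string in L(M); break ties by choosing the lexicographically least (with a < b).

babab

By inspection of the expression, no string of length less than 5 matches, and babab is the lexicographically first match of length 5.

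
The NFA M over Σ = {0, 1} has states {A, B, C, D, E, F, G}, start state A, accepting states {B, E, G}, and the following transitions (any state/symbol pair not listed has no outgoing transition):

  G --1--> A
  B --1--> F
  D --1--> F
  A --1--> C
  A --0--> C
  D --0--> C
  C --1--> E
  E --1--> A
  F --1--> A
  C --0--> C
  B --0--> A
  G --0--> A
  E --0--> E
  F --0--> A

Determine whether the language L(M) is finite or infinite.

infinite

State C is reachable from the start and can reach an accepting state, and it lies on the cycle C → C.
Traversing that cycle any number of times yields accepted strings of unbounded length, so the language is infinite.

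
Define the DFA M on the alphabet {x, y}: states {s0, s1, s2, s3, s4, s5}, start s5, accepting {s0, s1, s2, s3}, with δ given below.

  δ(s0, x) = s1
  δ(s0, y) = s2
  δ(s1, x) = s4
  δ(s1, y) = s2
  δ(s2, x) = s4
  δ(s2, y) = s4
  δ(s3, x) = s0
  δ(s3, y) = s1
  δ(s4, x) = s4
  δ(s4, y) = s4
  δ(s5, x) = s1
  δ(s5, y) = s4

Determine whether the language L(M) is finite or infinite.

The useful states (reachable from s5 and able to reach an accepting state) are {s1, s2, s5}.
Restricted to these states the transition graph has no cycle, so every accepting path has bounded length and L is finite.

finite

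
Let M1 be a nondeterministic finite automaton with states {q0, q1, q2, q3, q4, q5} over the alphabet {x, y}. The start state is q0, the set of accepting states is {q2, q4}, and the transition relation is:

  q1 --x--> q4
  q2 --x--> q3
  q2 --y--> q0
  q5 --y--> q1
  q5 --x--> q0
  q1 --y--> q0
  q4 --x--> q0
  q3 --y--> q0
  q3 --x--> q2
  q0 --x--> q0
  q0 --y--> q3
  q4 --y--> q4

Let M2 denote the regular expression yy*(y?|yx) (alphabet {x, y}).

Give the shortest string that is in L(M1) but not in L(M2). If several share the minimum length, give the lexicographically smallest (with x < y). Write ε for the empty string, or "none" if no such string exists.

yx

The string yx is accepted by M1 but not by M2.
No shorter string lies in the difference, and yx is the lexicographically first length-2 string in L(M1) \ L(M2).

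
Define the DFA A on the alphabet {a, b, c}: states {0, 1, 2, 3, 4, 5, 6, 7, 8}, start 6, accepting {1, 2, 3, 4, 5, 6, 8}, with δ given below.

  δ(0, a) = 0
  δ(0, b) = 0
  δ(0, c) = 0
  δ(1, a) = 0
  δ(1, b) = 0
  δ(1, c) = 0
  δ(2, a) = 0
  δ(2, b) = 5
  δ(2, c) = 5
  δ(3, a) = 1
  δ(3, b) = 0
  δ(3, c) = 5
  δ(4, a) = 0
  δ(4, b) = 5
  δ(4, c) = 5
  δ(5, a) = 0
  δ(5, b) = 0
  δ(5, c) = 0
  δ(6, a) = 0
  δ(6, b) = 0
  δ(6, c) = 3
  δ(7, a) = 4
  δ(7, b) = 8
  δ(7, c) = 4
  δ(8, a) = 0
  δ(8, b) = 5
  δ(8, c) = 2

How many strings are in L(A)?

The useful subgraph on states {1, 3, 5, 6} is acyclic, so L(A) is finite; the longest accepting path visits 3 useful states, giving maximum string length 2.
Counting accepting paths from 6 by length: 1 of length 0, 1 of length 1, 2 of length 2. Total 4.

4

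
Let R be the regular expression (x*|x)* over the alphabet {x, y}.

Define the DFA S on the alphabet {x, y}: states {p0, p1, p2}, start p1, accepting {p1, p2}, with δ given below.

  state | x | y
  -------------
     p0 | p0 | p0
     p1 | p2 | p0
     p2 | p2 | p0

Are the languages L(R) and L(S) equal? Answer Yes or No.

Converting the expression R to a DFA (subset construction, then merging equivalent states) gives the minimal DFA with states {r0, r1}, start state r0, accepting states {r0} and transitions r0: x→r0, y→r1; r1: x→r1, y→r1.
Exploring the product automaton R × S from the start pair (r0, p1), following both machines on each input symbol, reaches 3 state pairs: (r0, p1), (r0, p2), (r1, p0).
R accepts in {r0} and S accepts in {p1, p2}. In every reachable pair the two components are either both accepting — (r0, p1), (r0, p2) — or both non-accepting, so no string is accepted by exactly one of the machines: L(R) \ L(S) and L(S) \ L(R) are both empty.
Hence every string is accepted by R iff it is accepted by S, and the two languages coincide.

Yes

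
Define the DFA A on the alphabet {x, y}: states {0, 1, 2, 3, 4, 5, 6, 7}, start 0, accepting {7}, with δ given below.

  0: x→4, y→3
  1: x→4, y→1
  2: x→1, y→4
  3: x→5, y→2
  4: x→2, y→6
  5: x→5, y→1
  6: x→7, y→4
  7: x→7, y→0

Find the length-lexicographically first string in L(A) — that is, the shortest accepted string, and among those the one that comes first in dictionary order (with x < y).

A breadth-first search from 0 reaches an accepting state first via the path 0 → 4 → 6 → 7 on input xyx.
No string of length < 3 is accepted (BFS exhausts all shorter strings without reaching an accepting state), and xyx is the lexicographically least accepting string of length 3.

xyx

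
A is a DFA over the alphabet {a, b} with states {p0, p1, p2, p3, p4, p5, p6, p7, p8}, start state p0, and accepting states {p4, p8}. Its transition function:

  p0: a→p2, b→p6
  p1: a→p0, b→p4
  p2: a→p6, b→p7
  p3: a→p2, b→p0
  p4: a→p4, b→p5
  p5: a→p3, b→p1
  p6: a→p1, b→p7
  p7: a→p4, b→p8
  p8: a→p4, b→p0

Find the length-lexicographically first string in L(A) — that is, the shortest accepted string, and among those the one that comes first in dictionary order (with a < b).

aba

A breadth-first search from p0 reaches an accepting state first via the path p0 → p2 → p7 → p4 on input aba.
No string of length < 3 is accepted (BFS exhausts all shorter strings without reaching an accepting state), and aba is the lexicographically least accepting string of length 3.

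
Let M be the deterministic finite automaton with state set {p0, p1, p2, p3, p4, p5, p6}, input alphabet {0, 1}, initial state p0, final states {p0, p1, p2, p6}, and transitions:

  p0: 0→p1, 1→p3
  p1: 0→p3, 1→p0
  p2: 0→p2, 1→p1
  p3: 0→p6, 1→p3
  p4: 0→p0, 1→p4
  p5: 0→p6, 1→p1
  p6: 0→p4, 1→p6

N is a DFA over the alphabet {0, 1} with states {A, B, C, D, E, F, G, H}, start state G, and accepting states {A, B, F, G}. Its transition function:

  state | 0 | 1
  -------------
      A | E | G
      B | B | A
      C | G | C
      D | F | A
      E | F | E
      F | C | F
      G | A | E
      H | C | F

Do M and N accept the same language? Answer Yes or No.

Exploring the product automaton M × N from the start pair (p0, G), following both machines on each input symbol, reaches 5 state pairs: (p0, G), (p1, A), (p3, E), (p6, F), (p4, C).
M accepts in {p0, p1, p2, p6} and N accepts in {A, B, F, G}. In every reachable pair the two components are either both accepting — (p0, G), (p1, A), (p6, F) — or both non-accepting, so no string is accepted by exactly one of the machines: L(M) \ L(N) and L(N) \ L(M) are both empty.
Hence every string is accepted by M iff it is accepted by N, and the two languages coincide.

Yes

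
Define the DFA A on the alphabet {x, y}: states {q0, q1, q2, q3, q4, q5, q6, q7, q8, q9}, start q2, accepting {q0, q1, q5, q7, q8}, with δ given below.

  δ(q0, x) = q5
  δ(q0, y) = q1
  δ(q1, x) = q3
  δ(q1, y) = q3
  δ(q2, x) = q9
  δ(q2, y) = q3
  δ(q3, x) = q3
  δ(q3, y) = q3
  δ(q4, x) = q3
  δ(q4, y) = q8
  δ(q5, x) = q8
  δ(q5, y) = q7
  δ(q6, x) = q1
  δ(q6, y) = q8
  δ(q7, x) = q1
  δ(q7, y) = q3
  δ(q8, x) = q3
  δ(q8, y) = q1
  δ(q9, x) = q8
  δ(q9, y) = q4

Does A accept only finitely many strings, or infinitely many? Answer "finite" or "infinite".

The useful states (reachable from q2 and able to reach an accepting state) are {q1, q2, q4, q8, q9}.
Restricted to these states the transition graph has no cycle, so every accepting path has bounded length and L is finite.

finite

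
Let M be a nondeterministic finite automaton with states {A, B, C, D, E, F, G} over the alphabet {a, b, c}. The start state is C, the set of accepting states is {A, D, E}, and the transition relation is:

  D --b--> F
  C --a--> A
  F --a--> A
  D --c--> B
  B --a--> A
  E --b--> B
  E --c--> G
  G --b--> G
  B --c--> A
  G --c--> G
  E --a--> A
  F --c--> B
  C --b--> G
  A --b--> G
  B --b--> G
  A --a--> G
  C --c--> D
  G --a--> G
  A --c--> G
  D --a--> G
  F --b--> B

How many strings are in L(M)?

The useful subgraph on states {A, B, C, D, F} is acyclic, so L(M) is finite; the longest accepting path visits 5 useful states, giving maximum string length 4.
Counting accepting paths from C by length: 2 of length 1, 3 of length 3, 4 of length 4. Total 9.

9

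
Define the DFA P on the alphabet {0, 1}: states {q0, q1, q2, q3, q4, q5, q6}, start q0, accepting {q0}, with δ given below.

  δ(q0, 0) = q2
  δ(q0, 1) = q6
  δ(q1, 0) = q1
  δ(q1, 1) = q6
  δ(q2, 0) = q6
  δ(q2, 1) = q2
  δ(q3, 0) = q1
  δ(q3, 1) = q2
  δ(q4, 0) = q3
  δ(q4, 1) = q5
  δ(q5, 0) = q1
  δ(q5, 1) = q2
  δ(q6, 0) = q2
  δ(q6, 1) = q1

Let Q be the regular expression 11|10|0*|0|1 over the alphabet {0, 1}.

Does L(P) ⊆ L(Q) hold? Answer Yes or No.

Yes

Converting the expression Q to a DFA (subset construction, then merging equivalent states) gives the minimal DFA with states {r0, r1, r2, r3, r4}, start state r0, accepting states {r0, r1, r2, r4} and transitions r0: 0→r1, 1→r2; r1: 0→r1, 1→r3; r2: 0→r4, 1→r4; r3: 0→r3, 1→r3; r4: 0→r3, 1→r3.
Exploring the product automaton P × Q from the start pair (q0, r0), following both machines on each input symbol, reaches 9 state pairs: (q0, r0), (q2, r1), (q6, r2), (q6, r1), (q2, r3), (q2, r4), (q1, r4), (q1, r3), (q6, r3).
P accepts in {q0} and Q accepts in {r0, r1, r2, r4}. The reachable pairs whose P-component is accepting are (q0, r0); in each of them the Q-component is accepting too, so the product for L(P) \ L(Q) (P-component accepting, Q-component rejecting) has no reachable accepting pair and the difference is empty.
Hence every string in L(P) is also in L(Q).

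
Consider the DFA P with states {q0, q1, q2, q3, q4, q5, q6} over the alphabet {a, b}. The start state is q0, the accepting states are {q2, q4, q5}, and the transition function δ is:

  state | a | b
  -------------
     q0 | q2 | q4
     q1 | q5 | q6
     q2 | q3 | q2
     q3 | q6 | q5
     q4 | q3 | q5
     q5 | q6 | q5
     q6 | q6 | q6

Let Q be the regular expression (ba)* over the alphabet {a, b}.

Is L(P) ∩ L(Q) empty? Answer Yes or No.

Converting the expression Q to a DFA (subset construction, then merging equivalent states) gives the minimal DFA with states {r0, r1, r2}, start state r0, accepting states {r0} and transitions r0: a→r1, b→r2; r1: a→r1, b→r1; r2: a→r0, b→r1.
Exploring the product automaton P × Q from the start pair (q0, r0), following both machines on each input symbol, reaches 10 state pairs: (q0, r0), (q2, r1), (q4, r2), (q3, r1), (q3, r0), (q5, r1), (q6, r1), (q5, r2), (q6, r0), (q6, r2).
P accepts in {q2, q4, q5} and Q accepts in {r0}; no reachable pair has both components accepting, so no string drives both machines to acceptance simultaneously and L(P) ∩ L(Q) = ∅.
So no string is accepted by both, and the intersection is empty.

Yes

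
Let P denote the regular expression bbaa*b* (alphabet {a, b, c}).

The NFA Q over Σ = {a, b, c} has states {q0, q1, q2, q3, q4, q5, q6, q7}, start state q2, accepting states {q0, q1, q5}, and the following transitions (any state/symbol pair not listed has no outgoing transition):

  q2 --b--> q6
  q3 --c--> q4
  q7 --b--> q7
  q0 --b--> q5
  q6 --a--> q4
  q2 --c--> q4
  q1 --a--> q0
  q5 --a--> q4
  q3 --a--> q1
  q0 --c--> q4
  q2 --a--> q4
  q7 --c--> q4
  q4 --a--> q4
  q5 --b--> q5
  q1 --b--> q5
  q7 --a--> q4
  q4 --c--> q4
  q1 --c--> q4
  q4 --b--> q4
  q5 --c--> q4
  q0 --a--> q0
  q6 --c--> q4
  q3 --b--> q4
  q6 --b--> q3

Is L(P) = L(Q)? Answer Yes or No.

Converting the expression P to a DFA (subset construction, then merging equivalent states) gives the minimal DFA with states {p0, p1, p2, p3, p4, p5}, start state p0, accepting states {p4, p5} and transitions p0: a→p1, b→p2, c→p1; p1: a→p1, b→p1, c→p1; p2: a→p1, b→p3, c→p1; p3: a→p4, b→p1, c→p1; p4: a→p4, b→p5, c→p1; p5: a→p1, b→p5, c→p1.
Exploring the product automaton P × Q from the start pair (p0, q2), following both machines on each input symbol, reaches 7 state pairs: (p0, q2), (p1, q4), (p2, q6), (p3, q3), (p4, q1), (p4, q0), (p5, q5).
P accepts in {p4, p5} and Q accepts in {q0, q1, q5}. In every reachable pair the two components are either both accepting — (p4, q1), (p4, q0), (p5, q5) — or both non-accepting, so no string is accepted by exactly one of the machines: L(P) \ L(Q) and L(Q) \ L(P) are both empty.
Hence every string is accepted by P iff it is accepted by Q, and the two languages coincide.

Yes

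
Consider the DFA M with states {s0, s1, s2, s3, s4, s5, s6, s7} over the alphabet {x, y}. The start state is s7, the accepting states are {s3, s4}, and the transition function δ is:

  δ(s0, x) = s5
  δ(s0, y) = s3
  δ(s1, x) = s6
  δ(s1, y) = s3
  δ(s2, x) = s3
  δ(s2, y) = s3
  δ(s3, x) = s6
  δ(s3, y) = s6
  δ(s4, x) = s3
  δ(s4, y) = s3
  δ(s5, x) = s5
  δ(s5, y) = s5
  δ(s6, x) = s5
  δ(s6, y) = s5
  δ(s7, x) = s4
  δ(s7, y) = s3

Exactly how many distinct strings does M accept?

The useful subgraph on states {s3, s4, s7} is acyclic, so L(M) is finite; the longest accepting path visits 3 useful states, giving maximum string length 2.
Counting accepting paths from s7 by length: 2 of length 1, 2 of length 2. Total 4.

4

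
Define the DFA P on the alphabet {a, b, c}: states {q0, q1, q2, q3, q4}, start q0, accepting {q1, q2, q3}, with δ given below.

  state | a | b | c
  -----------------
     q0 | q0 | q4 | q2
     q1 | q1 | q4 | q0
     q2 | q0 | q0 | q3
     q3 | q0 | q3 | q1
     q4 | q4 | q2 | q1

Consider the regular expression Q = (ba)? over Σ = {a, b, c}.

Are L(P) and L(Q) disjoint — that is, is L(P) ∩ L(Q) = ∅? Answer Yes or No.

Converting the expression Q to a DFA (subset construction, then merging equivalent states) gives the minimal DFA with states {r0, r1, r2, r3}, start state r0, accepting states {r0, r3} and transitions r0: a→r1, b→r2, c→r1; r1: a→r1, b→r1, c→r1; r2: a→r3, b→r1, c→r1; r3: a→r1, b→r1, c→r1.
Exploring the product automaton P × Q from the start pair (q0, r0), following both machines on each input symbol, reaches 8 state pairs: (q0, r0), (q0, r1), (q4, r2), (q2, r1), (q4, r1), (q4, r3), (q1, r1), (q3, r1).
P accepts in {q1, q2, q3} and Q accepts in {r0, r3}; no reachable pair has both components accepting, so no string drives both machines to acceptance simultaneously and L(P) ∩ L(Q) = ∅.
So no string is accepted by both, and the intersection is empty.

Yes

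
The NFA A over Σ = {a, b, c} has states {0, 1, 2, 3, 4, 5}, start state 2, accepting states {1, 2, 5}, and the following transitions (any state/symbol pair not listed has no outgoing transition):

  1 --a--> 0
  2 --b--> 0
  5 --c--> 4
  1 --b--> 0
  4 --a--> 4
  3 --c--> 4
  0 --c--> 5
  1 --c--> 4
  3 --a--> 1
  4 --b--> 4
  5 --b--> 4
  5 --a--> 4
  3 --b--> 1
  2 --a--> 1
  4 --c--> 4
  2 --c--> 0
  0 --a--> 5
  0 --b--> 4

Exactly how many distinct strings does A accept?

10

The useful subgraph on states {0, 1, 2, 5} is acyclic, so L(A) is finite; the longest accepting path visits 4 useful states, giving maximum string length 3.
Counting accepting paths from 2 by length: 1 of length 0, 1 of length 1, 4 of length 2, 4 of length 3. Total 10.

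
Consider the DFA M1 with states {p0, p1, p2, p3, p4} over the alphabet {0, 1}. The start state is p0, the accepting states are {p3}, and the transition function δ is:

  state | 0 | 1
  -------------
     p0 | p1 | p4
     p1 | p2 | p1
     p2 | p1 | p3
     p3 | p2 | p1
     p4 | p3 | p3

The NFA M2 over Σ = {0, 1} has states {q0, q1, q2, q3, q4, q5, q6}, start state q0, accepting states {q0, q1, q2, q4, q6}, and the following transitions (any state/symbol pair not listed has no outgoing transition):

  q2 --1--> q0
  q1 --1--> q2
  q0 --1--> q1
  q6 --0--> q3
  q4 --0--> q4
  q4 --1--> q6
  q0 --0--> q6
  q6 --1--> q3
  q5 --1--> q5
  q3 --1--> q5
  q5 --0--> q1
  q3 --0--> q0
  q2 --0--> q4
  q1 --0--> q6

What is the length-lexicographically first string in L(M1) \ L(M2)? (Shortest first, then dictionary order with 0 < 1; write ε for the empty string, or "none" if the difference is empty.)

The string 001 is accepted by M1 but not by M2.
No shorter string lies in the difference, and 001 is the lexicographically first length-3 string in L(M1) \ L(M2).

001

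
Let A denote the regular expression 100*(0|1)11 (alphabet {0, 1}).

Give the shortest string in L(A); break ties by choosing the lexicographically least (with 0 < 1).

10011

By inspection of the expression, no string of length less than 5 matches, and 10011 is the lexicographically first match of length 5.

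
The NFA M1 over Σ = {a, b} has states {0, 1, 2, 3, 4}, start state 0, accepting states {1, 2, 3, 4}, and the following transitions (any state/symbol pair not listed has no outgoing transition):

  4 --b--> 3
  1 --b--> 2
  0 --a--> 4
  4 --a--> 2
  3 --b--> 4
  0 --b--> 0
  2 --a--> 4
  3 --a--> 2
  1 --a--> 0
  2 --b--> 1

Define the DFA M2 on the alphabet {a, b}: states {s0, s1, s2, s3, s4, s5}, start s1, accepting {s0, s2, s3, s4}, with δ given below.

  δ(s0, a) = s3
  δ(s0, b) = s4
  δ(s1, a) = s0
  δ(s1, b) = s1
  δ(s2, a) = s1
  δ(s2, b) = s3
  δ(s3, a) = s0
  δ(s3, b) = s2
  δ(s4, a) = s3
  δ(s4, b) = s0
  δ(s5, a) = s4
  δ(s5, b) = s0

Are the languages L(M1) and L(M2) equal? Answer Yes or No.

Exploring the product automaton M1 × M2 from the start pair (0, s1), following both machines on each input symbol, reaches 5 state pairs: (0, s1), (4, s0), (2, s3), (3, s4), (1, s2).
M1 accepts in {1, 2, 3, 4} and M2 accepts in {s0, s2, s3, s4}. In every reachable pair the two components are either both accepting — (4, s0), (2, s3), (3, s4), (1, s2) — or both non-accepting, so no string is accepted by exactly one of the machines: L(M1) \ L(M2) and L(M2) \ L(M1) are both empty.
Hence every string is accepted by M1 iff it is accepted by M2, and the two languages coincide.

Yes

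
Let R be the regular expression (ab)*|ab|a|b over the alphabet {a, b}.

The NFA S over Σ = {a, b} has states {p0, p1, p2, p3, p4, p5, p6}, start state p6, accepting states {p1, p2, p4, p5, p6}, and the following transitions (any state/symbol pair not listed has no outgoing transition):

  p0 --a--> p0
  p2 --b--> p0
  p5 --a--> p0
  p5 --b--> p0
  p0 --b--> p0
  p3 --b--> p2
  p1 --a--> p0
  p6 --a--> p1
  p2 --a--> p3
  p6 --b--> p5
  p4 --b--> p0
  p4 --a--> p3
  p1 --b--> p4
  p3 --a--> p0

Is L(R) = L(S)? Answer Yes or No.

Yes

Converting the expression R to a DFA (subset construction, then merging equivalent states) gives the minimal DFA with states {r0, r1, r2, r3, r4, r5}, start state r0, accepting states {r0, r1, r2, r4} and transitions r0: a→r1, b→r2; r1: a→r3, b→r4; r2: a→r3, b→r3; r3: a→r3, b→r3; r4: a→r5, b→r3; r5: a→r3, b→r4.
Exploring the product automaton R × S from the start pair (r0, p6), following both machines on each input symbol, reaches 7 state pairs: (r0, p6), (r1, p1), (r2, p5), (r3, p0), (r4, p4), (r5, p3), (r4, p2).
R accepts in {r0, r1, r2, r4} and S accepts in {p1, p2, p4, p5, p6}. In every reachable pair the two components are either both accepting — (r0, p6), (r1, p1), (r2, p5), (r4, p4), (r4, p2) — or both non-accepting, so no string is accepted by exactly one of the machines: L(R) \ L(S) and L(S) \ L(R) are both empty.
Hence every string is accepted by R iff it is accepted by S, and the two languages coincide.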